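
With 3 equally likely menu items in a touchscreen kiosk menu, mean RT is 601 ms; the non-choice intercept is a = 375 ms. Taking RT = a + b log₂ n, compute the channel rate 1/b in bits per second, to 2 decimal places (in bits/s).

7.01 bits/s

Choice component = 601 − 375 = 226 ms over log₂(3) = 1.5850 bits.
b = 226 / 1.5850 = 142.590 ms/bit, so 1/b = 7.013 bits/s.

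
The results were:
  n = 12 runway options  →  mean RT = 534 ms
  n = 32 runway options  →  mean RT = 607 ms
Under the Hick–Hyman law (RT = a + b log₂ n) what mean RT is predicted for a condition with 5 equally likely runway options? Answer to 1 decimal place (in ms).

468.8 ms

Solve the two-equation system in a and b:
  b = (607 − 534) / (log₂ 32 − log₂ 12) = 73 / (5 − 3.5850) = 51.589 ms/bit
  a = 534 − 51.589 × 3.5850 = 349.056 ms
Then RT(5) = 349.056 + 51.589 × log₂ 5 = 349.056 + 51.589 × 2.3219 ≈ 468.842 ms.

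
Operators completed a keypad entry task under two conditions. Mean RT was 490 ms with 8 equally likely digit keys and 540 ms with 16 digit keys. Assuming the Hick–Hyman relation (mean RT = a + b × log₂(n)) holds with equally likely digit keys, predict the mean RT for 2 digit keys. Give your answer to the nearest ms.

Fit slope and intercept:
  b = (540 − 490) / (log₂ 16 − log₂ 8) = 50 / (4 − 3) = 50 ms/bit
  a = 490 − 50 × 3 = 340 ms
Then RT(2) = 340 + 50 × log₂ 2 = 340 + 50 × 1 ≈ 390.000 ms.

390 ms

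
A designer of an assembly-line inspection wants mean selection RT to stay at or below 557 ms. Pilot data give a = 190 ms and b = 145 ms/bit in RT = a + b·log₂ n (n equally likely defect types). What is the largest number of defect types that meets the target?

145·log₂ n ≤ 557 − 190 = 367, giving log₂ n ≤ 2.5310 and n ≤ 5.780. The largest whole number is 5.

5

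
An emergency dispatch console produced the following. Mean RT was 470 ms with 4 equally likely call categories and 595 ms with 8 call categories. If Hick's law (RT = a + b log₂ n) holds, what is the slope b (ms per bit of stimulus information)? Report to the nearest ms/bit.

b = (RT₂ − RT₁)/(log₂ n₂ − log₂ n₁) = (595 − 470)/(3 − 2) = 125 ms/bit.

125 ms/bit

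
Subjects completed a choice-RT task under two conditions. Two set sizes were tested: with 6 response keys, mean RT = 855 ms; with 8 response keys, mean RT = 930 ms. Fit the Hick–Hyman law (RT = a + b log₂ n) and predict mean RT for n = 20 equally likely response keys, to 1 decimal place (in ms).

1168.9 ms

With log₂ n on the abscissa the relation is linear; from the two conditions:
  b = (930 − 855) / (log₂ 8 − log₂ 6) = 75 / (3 − 2.5850) = 180.707 ms/bit
  a = 855 − 180.707 × 2.5850 = 387.880 ms
Then RT(20) = 387.880 + 180.707 × log₂ 20 = 387.880 + 180.707 × 4.3219 ≈ 1168.881 ms.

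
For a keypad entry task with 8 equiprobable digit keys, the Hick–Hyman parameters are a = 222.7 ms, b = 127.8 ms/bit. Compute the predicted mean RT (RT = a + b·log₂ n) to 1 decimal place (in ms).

606.1 ms

log₂(8) = 3 bits, so RT = 222.7 + 127.8 × 3 ≈ 606.100 ms.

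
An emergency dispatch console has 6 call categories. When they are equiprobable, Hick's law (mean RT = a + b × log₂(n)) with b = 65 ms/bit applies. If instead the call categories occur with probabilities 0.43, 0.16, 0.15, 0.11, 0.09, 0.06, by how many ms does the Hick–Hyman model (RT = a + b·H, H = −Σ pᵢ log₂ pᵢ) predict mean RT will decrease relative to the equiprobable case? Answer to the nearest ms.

21 ms

Equiprobable entropy H₀ = log₂ 6 = 2.5850 bits.
Skewed entropy H = −Σ pᵢ log₂ pᵢ = 2.2636 bits.
ΔRT = b·(H₀ − H) = 65 × 0.3214 = 20.89 ms.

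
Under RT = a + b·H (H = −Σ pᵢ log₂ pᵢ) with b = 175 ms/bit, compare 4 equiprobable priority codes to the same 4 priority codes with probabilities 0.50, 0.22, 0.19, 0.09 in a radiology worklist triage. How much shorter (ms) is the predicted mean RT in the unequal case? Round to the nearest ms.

The RT saving is b·ΔH. Equiprobable H₀ = log₂(4) = 2.0000 bits; with the given probabilities H = 1.7485 bits.
b·(H₀ − H) = 175 × (2.0000 − 1.7485) = 44.02 ms.

44 ms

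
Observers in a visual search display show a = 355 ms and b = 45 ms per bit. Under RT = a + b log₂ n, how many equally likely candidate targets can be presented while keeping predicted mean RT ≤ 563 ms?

24

Information budget: (563 − 355)/45 = 4.6222 bits, so n ≤ 2^4.6222 = 24.628 → at most 24.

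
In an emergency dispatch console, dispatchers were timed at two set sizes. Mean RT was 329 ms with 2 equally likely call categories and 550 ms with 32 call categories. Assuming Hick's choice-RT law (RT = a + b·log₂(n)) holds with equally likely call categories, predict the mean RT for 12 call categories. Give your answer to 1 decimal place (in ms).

With log₂ n on the abscissa the relation is linear; from the two conditions:
  b = (550 − 329) / (log₂ 32 − log₂ 2) = 221 / (5 − 1) = 55.250 ms/bit
  a = 329 − 55.250 × 1 = 273.750 ms
Then RT(12) = 273.750 + 55.250 × log₂ 12 = 273.750 + 55.250 × 3.5850 ≈ 471.819 ms.

471.8 ms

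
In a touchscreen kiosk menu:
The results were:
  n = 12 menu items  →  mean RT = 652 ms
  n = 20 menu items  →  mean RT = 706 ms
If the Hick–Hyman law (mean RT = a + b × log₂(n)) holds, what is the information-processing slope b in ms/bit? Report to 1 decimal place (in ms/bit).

Slope: b = (706 − 652) / (log₂ 20 − log₂ 12) = 54/0.7370 = 73.273 ms/bit.

73.3 ms/bit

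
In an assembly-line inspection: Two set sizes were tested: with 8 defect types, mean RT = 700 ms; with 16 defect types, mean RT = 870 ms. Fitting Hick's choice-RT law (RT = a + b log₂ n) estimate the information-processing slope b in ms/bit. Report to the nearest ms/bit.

170 ms/bit

Slope: b = (870 − 700) / (log₂ 16 − log₂ 8) = 170/1.0000 = 170 ms/bit.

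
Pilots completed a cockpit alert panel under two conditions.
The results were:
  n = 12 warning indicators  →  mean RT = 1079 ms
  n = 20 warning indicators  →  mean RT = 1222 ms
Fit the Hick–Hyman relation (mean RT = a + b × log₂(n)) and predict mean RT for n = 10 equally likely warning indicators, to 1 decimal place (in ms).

Solve the two-equation system in a and b:
  b = (1222 − 1079) / (log₂ 20 − log₂ 12) = 143 / (4.3219 − 3.5850) = 194.039 ms/bit
  a = 1079 − 194.039 × 3.5850 = 383.378 ms
Then RT(10) = 383.378 + 194.039 × log₂ 10 = 383.378 + 194.039 × 3.3219 ≈ 1027.961 ms.

1028.0 ms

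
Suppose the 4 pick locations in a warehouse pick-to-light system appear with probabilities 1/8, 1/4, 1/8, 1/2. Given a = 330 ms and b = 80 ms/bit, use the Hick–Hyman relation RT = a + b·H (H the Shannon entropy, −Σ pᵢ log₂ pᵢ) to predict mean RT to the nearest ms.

470 ms

Each term −pᵢ log₂ pᵢ: 0.125·3 + 0.25·2 + 0.125·3 + 0.5·1; summed, H = 1.750 bits.
Mean RT = a + bH = 330 + 80·1.750 = 470.00 ms.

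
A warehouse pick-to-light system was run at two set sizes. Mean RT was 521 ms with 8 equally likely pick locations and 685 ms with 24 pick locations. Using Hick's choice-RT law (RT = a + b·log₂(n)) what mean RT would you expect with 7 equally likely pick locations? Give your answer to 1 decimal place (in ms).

501.1 ms

With log₂ n on the abscissa the relation is linear; from the two conditions:
  b = (685 − 521) / (log₂ 24 − log₂ 8) = 164 / (4.5850 − 3) = 103.472 ms/bit
  a = 521 − 103.472 × 3 = 210.583 ms
Then RT(7) = 210.583 + 103.472 × log₂ 7 = 210.583 + 103.472 × 2.8074 ≈ 501.067 ms.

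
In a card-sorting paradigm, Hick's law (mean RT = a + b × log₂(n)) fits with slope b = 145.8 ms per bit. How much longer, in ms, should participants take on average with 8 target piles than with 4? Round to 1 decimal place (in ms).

Only the slope matters, since a is common to both: ΔRT = b·log₂(n₂/n₁).
log₂(8) − log₂(4) = log₂(8/4) = log₂(2) = 1.
ΔRT = 145.8 × 1.0000 = 145.800 ms.

145.8 ms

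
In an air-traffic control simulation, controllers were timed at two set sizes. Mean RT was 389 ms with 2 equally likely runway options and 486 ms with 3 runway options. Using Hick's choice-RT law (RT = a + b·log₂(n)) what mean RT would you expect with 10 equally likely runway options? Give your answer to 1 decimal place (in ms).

774.0 ms

Solve the two-equation system in a and b:
  b = (486 − 389) / (log₂ 3 − log₂ 2) = 97 / (1.5850 − 1) = 165.823 ms/bit
  a = 389 − 165.823 × 1 = 223.177 ms
Then RT(10) = 223.177 + 165.823 × log₂ 10 = 223.177 + 165.823 × 3.3219 ≈ 774.028 ms.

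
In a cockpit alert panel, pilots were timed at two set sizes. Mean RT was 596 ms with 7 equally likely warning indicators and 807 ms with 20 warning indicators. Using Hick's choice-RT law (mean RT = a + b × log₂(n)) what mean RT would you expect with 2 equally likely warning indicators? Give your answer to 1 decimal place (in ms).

344.2 ms

With log₂ n on the abscissa the relation is linear; from the two conditions:
  b = (807 − 596) / (log₂ 20 − log₂ 7) = 211 / (4.3219 − 2.8074) = 139.313 ms/bit
  a = 596 − 139.313 × 2.8074 = 204.898 ms
Then RT(2) = 204.898 + 139.313 × log₂ 2 = 204.898 + 139.313 × 1 ≈ 344.212 ms.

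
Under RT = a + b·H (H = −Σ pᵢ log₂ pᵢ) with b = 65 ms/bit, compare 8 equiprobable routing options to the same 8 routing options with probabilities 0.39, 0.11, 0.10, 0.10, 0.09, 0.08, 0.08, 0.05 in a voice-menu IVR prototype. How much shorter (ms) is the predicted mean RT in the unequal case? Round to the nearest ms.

The RT saving is b·ΔH. Equiprobable H₀ = log₂(8) = 3.0000 bits; with the given probabilities H = 2.6562 bits.
b·(H₀ − H) = 65 × (3.0000 − 2.6562) = 22.34 ms.

22 ms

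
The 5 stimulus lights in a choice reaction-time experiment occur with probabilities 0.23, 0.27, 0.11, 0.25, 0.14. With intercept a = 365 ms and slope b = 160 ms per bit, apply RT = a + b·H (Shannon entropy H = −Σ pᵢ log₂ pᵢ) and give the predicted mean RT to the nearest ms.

Entropy contributions −pᵢ log₂ pᵢ: 0.4877, 0.5100, 0.3503, 0.5000, 0.3971; sum H = 2.2451 bits.
RT = a + bH = 365 + 160·2.2451 = 724.21 ms.

724 ms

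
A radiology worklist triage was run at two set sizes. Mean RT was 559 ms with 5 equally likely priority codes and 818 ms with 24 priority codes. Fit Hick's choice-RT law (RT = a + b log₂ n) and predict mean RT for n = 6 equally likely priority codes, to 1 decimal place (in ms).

Solve the two-equation system in a and b:
  b = (818 − 559) / (log₂ 24 − log₂ 5) = 259 / (4.5850 − 2.3219) = 114.448 ms/bit
  a = 559 − 114.448 × 2.3219 = 293.260 ms
Then RT(6) = 293.260 + 114.448 × log₂ 6 = 293.260 + 114.448 × 2.5850 ≈ 589.104 ms.

589.1 ms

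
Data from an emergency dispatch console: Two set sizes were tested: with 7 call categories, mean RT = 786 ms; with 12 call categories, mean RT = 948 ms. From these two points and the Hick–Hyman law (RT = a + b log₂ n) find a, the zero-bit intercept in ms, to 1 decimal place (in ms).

201.1 ms

The slope on a log₂ axis is (948 − 786) / (3.5850 − 2.8074) = 208.331 ms/bit.
Intercept: a = 786 − 208.331·log₂(7) = 201.140 ms.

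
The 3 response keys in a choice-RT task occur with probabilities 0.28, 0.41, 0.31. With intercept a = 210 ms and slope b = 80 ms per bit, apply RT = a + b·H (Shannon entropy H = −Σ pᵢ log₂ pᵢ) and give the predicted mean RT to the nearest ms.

335 ms

H = 0.28·log₂(1/0.28) + 0.41·log₂(1/0.41) + 0.31·log₂(1/0.31) = 1.5654 bits.
RT = 210 + 80 × 1.5654 = 335.23 ms.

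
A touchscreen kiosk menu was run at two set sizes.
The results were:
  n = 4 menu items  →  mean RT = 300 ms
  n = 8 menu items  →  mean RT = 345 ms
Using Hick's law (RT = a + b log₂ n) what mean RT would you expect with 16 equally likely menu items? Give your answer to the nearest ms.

Solve the two-equation system in a and b:
  b = (345 − 300) / (log₂ 8 − log₂ 4) = 45 / (3 − 2) = 45 ms/bit
  a = 300 − 45 × 2 = 210 ms
Then RT(16) = 210 + 45 × log₂ 16 = 210 + 45 × 4 ≈ 390.000 ms.

390 ms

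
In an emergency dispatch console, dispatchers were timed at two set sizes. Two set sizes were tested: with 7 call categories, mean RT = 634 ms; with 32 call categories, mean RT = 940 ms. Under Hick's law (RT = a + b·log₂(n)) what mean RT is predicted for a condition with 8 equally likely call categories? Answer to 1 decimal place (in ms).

660.9 ms

With log₂ n on the abscissa the relation is linear; from the two conditions:
  b = (940 − 634) / (log₂ 32 − log₂ 7) = 306 / (5 − 2.8074) = 139.557 ms/bit
  a = 634 − 139.557 × 2.8074 = 242.213 ms
Then RT(8) = 242.213 + 139.557 × log₂ 8 = 242.213 + 139.557 × 3 ≈ 660.885 ms.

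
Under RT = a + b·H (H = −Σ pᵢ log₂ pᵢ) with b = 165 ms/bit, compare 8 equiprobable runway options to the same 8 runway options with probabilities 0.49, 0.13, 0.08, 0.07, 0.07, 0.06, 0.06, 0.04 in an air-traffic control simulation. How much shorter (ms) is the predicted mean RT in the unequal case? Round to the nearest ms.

101 ms

The RT saving is b·ΔH. Equiprobable H₀ = log₂(8) = 3.0000 bits; with the given probabilities H = 2.3884 bits.
b·(H₀ − H) = 165 × (3.0000 − 2.3884) = 100.92 ms.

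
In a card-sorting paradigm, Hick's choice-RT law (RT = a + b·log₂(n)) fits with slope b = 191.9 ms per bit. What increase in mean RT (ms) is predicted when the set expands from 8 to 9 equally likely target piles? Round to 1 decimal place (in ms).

32.6 ms

ΔRT = (a + b log₂ n₂) − (a + b log₂ n₁) = b·(log₂ n₂ − log₂ n₁).
log₂(9) − log₂(8) = 3.1699 − 3 = 0.1699.
ΔRT = 191.9 × 0.1699 = 32.609 ms.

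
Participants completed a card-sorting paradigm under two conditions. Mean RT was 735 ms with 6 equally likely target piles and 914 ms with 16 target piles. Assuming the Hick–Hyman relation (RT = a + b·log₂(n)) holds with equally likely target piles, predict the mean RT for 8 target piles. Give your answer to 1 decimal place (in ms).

RT is linear in log₂ n, so two points fix the line:
  b = (914 − 735) / (log₂ 16 − log₂ 6) = 179 / (4 − 2.5850) = 126.498 ms/bit
  a = 735 − 126.498 × 2.5850 = 408.006 ms
Then RT(8) = 408.006 + 126.498 × log₂ 8 = 408.006 + 126.498 × 3 ≈ 787.502 ms.

787.5 ms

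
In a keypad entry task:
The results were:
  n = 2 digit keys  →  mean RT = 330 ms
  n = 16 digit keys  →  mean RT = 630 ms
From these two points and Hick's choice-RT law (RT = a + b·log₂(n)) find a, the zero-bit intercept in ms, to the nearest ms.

230 ms

The slope on a log₂ axis is (630 − 330) / (4 − 1) = 100 ms/bit.
a = RT₁ − b·log₂ n₁ = 330 − 100 × 1 = 230.000 ms.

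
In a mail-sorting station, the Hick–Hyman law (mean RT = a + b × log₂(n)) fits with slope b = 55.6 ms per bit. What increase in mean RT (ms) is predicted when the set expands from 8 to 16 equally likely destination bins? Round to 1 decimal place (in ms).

55.6 ms

Only the slope matters, since a is common to both: ΔRT = b·log₂(n₂/n₁).
log₂(16) − log₂(8) = log₂(16/8) = log₂(2) = 1.
ΔRT = 55.6 × 1.0000 = 55.600 ms.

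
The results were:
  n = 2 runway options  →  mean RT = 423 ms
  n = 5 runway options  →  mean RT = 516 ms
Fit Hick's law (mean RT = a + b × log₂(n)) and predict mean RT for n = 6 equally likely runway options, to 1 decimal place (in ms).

With log₂ n on the abscissa the relation is linear; from the two conditions:
  b = (516 − 423) / (log₂ 5 − log₂ 2) = 93 / (2.3219 − 1) = 70.352 ms/bit
  a = 423 − 70.352 × 1 = 352.648 ms
Then RT(6) = 352.648 + 70.352 × log₂ 6 = 352.648 + 70.352 × 2.5850 ≈ 534.505 ms.

534.5 ms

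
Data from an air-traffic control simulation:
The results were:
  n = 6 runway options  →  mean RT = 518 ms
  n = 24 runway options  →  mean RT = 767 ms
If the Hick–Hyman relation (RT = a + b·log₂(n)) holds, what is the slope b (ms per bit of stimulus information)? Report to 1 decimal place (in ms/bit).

b = (RT₂ − RT₁)/(log₂ n₂ − log₂ n₁) = (767 − 518)/(4.5850 − 2.5850) = 124.500 ms/bit.

124.5 ms/bit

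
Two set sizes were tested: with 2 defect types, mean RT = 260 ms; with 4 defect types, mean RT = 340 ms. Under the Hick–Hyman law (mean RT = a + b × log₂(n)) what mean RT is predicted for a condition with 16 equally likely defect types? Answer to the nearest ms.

500 ms

With log₂ n on the abscissa the relation is linear; from the two conditions:
  b = (340 − 260) / (log₂ 4 − log₂ 2) = 80 / (2 − 1) = 80 ms/bit
  a = 260 − 80 × 1 = 180 ms
Then RT(16) = 180 + 80 × log₂ 16 = 180 + 80 × 4 ≈ 500.000 ms.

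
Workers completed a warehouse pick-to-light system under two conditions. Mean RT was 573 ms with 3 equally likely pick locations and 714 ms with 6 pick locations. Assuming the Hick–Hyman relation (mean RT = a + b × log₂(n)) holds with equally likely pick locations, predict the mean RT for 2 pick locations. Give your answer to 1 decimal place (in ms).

With log₂ n on the abscissa the relation is linear; from the two conditions:
  b = (714 − 573) / (log₂ 6 − log₂ 3) = 141 / (2.5850 − 1.5850) = 141.000 ms/bit
  a = 573 − 141.000 × 1.5850 = 349.520 ms
Then RT(2) = 349.520 + 141.000 × log₂ 2 = 349.520 + 141.000 × 1 ≈ 490.520 ms.

490.5 ms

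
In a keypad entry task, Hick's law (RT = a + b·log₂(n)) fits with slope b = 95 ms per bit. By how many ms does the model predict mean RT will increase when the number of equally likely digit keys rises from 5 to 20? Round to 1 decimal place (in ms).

ΔRT = (a + b log₂ n₂) − (a + b log₂ n₁) = b·(log₂ n₂ − log₂ n₁).
log₂(20) − log₂(5) = log₂(20/5) = log₂(4) = 2.
ΔRT = 95 × 2.0000 = 190.000 ms.

190.0 ms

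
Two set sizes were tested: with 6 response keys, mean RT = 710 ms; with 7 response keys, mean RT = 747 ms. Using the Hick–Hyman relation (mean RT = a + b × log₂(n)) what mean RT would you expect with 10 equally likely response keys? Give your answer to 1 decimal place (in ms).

Fit slope and intercept:
  b = (747 − 710) / (log₂ 7 − log₂ 6) = 37 / (2.8074 − 2.5850) = 166.373 ms/bit
  a = 710 − 166.373 × 2.5850 = 279.933 ms
Then RT(10) = 279.933 + 166.373 × log₂ 10 = 279.933 + 166.373 × 3.3219 ≈ 832.611 ms.

832.6 ms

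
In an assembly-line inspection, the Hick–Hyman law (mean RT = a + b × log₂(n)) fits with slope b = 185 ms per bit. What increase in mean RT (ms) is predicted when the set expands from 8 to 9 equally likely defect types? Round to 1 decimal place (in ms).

31.4 ms

ΔRT = (a + b log₂ n₂) − (a + b log₂ n₁) = b·(log₂ n₂ − log₂ n₁).
log₂(9) − log₂(8) = 3.1699 − 3 = 0.1699.
ΔRT = 185 × 0.1699 = 31.436 ms.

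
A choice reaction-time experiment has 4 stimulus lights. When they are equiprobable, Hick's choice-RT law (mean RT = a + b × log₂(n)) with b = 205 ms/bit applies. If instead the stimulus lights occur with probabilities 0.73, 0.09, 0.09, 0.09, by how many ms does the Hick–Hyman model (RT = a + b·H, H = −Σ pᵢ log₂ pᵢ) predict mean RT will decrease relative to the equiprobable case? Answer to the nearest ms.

150 ms

The RT saving is b·ΔH. Equiprobable H₀ = log₂(4) = 2.0000 bits; with the given probabilities H = 1.2694 bits.
b·(H₀ − H) = 205 × (2.0000 − 1.2694) = 149.77 ms.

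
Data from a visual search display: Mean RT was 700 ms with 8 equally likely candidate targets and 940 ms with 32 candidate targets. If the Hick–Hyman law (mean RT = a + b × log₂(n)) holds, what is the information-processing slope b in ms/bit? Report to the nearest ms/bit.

120 ms/bit

The slope on a log₂ axis is (940 − 700) / (5 − 3) = 120 ms/bit.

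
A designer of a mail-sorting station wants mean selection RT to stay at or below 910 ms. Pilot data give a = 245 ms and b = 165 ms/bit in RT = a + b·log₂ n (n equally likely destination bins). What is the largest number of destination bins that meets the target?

16

165·log₂ n ≤ 910 − 245 = 665, giving log₂ n ≤ 4.0303 and n ≤ 16.340. The largest whole number is 16.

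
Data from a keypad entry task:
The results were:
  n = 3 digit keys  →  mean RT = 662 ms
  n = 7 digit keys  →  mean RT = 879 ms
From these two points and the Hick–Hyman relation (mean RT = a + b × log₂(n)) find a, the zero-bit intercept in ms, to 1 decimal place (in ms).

The slope on a log₂ axis is (879 − 662) / (2.8074 − 1.5850) = 177.521 ms/bit.
Intercept: a = 662 − 177.521·log₂(3) = 380.636 ms.

380.6 ms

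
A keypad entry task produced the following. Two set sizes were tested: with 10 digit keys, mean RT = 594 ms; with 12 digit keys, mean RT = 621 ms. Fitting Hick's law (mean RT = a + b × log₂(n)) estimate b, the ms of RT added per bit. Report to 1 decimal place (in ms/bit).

Slope: b = (621 − 594) / (log₂ 12 − log₂ 10) = 27/0.2630 = 102.648 ms/bit.

102.6 ms/bit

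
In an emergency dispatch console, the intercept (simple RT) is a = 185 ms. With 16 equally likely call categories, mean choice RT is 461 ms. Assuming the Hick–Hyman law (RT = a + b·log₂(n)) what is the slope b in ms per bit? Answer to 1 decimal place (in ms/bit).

69.0 ms/bit

16 alternatives carry log₂ 16 = 4 bits; the choice cost is 461 − 185 = 276 ms, so b = 276/4 = 69.000 ms/bit.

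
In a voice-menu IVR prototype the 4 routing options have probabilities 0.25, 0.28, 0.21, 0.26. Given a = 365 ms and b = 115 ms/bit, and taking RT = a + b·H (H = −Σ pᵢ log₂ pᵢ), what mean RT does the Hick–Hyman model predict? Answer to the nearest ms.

H = 0.25·log₂(1/0.25) + 0.28·log₂(1/0.28) + 0.21·log₂(1/0.21) + 0.26·log₂(1/0.26) = 1.9923 bits.
RT = 365 + 115 × 1.9923 = 594.12 ms.

594 ms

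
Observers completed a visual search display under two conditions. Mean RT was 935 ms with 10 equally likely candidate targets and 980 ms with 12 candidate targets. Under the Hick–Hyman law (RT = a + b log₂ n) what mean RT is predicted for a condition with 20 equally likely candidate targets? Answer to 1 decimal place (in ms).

1106.1 ms

RT is linear in log₂ n, so two points fix the line:
  b = (980 − 935) / (log₂ 12 − log₂ 10) = 45 / (3.5850 − 3.3219) = 171.080 ms/bit
  a = 935 − 171.080 × 3.3219 = 366.684 ms
Then RT(20) = 366.684 + 171.080 × log₂ 20 = 366.684 + 171.080 × 4.3219 ≈ 1106.080 ms.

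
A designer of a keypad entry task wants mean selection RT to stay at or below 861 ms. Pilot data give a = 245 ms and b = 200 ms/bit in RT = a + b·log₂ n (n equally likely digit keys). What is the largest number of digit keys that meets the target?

Set 245 + 200·log₂ n ≤ 861 → log₂ n ≤ (861 − 245)/200 = 3.0800.
So n ≤ 2^3.0800 = 8.456; the largest integer n is 8.

8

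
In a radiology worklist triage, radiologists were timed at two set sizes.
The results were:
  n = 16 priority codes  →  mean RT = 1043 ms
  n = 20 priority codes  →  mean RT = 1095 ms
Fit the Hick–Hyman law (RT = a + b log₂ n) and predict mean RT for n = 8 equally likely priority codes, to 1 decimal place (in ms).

Fit slope and intercept:
  b = (1095 − 1043) / (log₂ 20 − log₂ 16) = 52 / (4.3219 − 4) = 161.527 ms/bit
  a = 1043 − 161.527 × 4 = 396.893 ms
Then RT(8) = 396.893 + 161.527 × log₂ 8 = 396.893 + 161.527 × 3 ≈ 881.473 ms.

881.5 ms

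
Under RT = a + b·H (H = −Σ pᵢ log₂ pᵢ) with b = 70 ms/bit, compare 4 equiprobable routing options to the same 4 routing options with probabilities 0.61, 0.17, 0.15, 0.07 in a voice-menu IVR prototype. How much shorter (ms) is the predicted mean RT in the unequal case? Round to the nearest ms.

Equiprobable entropy H₀ = log₂ 4 = 2.0000 bits.
Skewed entropy H = −Σ pᵢ log₂ pᵢ = 1.5487 bits.
ΔRT = b·(H₀ − H) = 70 × 0.4513 = 31.59 ms.

32 ms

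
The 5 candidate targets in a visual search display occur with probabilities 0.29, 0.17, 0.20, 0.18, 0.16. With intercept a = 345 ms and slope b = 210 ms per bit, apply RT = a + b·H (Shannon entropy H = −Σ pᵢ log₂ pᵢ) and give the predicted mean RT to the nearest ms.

H = 0.29·log₂(1/0.29) + 0.17·log₂(1/0.17) + 0.20·log₂(1/0.20) + 0.18·log₂(1/0.18) + 0.16·log₂(1/0.16) = 2.2852 bits.
RT = 345 + 210 × 2.2852 = 824.89 ms.

825 ms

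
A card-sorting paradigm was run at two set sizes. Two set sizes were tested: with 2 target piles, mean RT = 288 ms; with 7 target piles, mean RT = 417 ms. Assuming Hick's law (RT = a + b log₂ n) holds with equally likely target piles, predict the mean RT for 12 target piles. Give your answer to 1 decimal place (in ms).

472.5 ms

With log₂ n on the abscissa the relation is linear; from the two conditions:
  b = (417 − 288) / (log₂ 7 − log₂ 2) = 129 / (2.8074 − 1) = 71.375 ms/bit
  a = 288 − 71.375 × 1 = 216.625 ms
Then RT(12) = 216.625 + 71.375 × log₂ 12 = 216.625 + 71.375 × 3.5850 ≈ 472.502 ms.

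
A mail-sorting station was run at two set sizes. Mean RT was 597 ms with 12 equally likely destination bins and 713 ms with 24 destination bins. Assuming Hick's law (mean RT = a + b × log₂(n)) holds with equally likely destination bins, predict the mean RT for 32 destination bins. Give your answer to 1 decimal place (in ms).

761.1 ms

RT is linear in log₂ n, so two points fix the line:
  b = (713 − 597) / (log₂ 24 − log₂ 12) = 116 / (4.5850 − 3.5850) = 116.000 ms/bit
  a = 597 − 116.000 × 3.5850 = 181.144 ms
Then RT(32) = 181.144 + 116.000 × log₂ 32 = 181.144 + 116.000 × 5 ≈ 761.144 ms.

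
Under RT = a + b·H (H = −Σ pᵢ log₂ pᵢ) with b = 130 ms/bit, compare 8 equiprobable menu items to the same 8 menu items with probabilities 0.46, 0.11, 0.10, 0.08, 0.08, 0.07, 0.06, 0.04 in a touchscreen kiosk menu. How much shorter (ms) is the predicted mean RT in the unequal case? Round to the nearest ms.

68 ms

Equiprobable entropy H₀ = log₂ 8 = 3.0000 bits.
Skewed entropy H = −Σ pᵢ log₂ pᵢ = 2.4787 bits.
ΔRT = b·(H₀ − H) = 130 × 0.5213 = 67.77 ms.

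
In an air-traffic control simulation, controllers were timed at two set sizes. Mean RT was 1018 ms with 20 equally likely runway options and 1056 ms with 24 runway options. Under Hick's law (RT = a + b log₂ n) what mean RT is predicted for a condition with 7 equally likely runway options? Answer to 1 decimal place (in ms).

799.2 ms

Solve the two-equation system in a and b:
  b = (1056 − 1018) / (log₂ 24 − log₂ 20) = 38 / (4.5850 − 4.3219) = 144.468 ms/bit
  a = 1018 − 144.468 × 4.3219 = 393.621 ms
Then RT(7) = 393.621 + 144.468 × log₂ 7 = 393.621 + 144.468 × 2.8074 ≈ 799.193 ms.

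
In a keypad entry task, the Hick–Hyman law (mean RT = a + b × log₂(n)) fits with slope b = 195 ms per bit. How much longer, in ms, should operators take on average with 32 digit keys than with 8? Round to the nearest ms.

390 ms

ΔRT = (a + b log₂ n₂) − (a + b log₂ n₁) = b·(log₂ n₂ − log₂ n₁).
log₂(32) − log₂(8) = log₂(32/8) = log₂(4) = 2.
ΔRT = 195 × 2.0000 = 390.000 ms.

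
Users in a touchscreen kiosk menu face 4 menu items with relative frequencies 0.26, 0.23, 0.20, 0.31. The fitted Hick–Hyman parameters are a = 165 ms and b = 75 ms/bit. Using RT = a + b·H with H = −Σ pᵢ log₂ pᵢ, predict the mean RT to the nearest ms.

314 ms

H = 0.26·log₂(1/0.26) + 0.23·log₂(1/0.23) + 0.20·log₂(1/0.20) + 0.31·log₂(1/0.31) = 1.9811 bits.
RT = 165 + 75 × 1.9811 = 313.59 ms.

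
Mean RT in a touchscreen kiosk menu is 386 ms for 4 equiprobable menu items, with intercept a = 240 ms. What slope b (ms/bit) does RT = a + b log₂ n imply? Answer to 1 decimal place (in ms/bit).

b = (386 − 240) / log₂(4) = 146 / 2 = 73.000 ms/bit.

73.0 ms/bit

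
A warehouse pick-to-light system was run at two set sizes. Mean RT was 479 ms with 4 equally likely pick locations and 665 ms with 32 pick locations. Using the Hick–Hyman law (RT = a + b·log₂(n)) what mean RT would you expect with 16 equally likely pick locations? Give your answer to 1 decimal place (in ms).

603.0 ms

RT is linear in log₂ n, so two points fix the line:
  b = (665 − 479) / (log₂ 32 − log₂ 4) = 186 / (5 − 2) = 62.000 ms/bit
  a = 479 − 62.000 × 2 = 355.000 ms
Then RT(16) = 355.000 + 62.000 × log₂ 16 = 355.000 + 62.000 × 4 ≈ 603.000 ms.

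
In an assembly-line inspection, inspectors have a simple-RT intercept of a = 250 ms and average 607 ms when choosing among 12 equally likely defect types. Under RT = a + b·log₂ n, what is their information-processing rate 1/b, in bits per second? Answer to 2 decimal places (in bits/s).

10.04 bits/s

Choice component = 607 − 250 = 357 ms over log₂(12) = 3.5850 bits.
b = 357 / 3.5850 = 99.583 ms/bit, so 1/b = 10.042 bits/s.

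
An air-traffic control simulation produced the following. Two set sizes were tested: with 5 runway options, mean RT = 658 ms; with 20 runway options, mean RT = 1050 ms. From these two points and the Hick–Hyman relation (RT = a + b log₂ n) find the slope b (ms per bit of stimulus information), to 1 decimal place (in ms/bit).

b = (RT₂ − RT₁)/(log₂ n₂ − log₂ n₁) = (1050 − 658)/(4.3219 − 2.3219) = 196.000 ms/bit.

196.0 ms/bit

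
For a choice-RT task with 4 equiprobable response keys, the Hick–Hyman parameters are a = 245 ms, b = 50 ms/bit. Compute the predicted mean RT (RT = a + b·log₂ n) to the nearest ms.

345 ms

log₂(4) = 2 bits, so RT = 245 + 50 × 2 ≈ 345.000 ms.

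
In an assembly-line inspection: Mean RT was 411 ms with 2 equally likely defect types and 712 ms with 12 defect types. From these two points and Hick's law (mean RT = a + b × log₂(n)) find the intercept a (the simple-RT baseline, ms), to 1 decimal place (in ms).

294.6 ms

Slope: b = (712 − 411) / (log₂ 12 − log₂ 2) = 301/2.5850 = 116.443 ms/bit.
Intercept: a = 411 − 116.443·log₂(2) = 294.557 ms.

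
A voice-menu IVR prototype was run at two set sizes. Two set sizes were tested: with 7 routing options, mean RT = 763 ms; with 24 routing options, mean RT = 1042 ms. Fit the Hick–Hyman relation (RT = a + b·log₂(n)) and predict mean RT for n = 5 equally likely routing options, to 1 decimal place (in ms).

With log₂ n on the abscissa the relation is linear; from the two conditions:
  b = (1042 − 763) / (log₂ 24 − log₂ 7) = 279 / (4.5850 − 2.8074) = 156.953 ms/bit
  a = 763 − 156.953 × 2.8074 = 322.379 ms
Then RT(5) = 322.379 + 156.953 × log₂ 5 = 322.379 + 156.953 × 2.3219 ≈ 686.811 ms.

686.8 ms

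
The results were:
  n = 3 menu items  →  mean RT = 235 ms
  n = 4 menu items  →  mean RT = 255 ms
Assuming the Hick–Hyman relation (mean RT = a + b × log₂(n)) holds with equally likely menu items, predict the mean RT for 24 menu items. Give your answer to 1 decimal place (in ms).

Solve the two-equation system in a and b:
  b = (255 − 235) / (log₂ 4 − log₂ 3) = 20 / (2 − 1.5850) = 48.188 ms/bit
  a = 235 − 48.188 × 1.5850 = 158.623 ms
Then RT(24) = 158.623 + 48.188 × log₂ 24 = 158.623 + 48.188 × 4.5850 ≈ 379.565 ms.

379.6 ms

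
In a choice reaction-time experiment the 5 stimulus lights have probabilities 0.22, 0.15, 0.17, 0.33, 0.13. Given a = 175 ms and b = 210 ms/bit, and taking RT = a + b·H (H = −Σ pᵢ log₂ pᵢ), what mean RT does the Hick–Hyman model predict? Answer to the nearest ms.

645 ms

H = 0.22·log₂(1/0.22) + 0.15·log₂(1/0.15) + 0.17·log₂(1/0.17) + 0.33·log₂(1/0.33) + 0.13·log₂(1/0.13) = 2.2362 bits.
RT = 175 + 210 × 2.2362 = 644.60 ms.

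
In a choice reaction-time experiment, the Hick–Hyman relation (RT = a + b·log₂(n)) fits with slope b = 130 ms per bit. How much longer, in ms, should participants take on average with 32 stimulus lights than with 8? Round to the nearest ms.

The intercept a cancels: ΔRT = b·(log₂ n₂ − log₂ n₁) = b·log₂(n₂/n₁).
log₂(32) − log₂(8) = log₂(32/8) = log₂(4) = 2.
ΔRT = 130 × 2.0000 = 260.000 ms.

260 ms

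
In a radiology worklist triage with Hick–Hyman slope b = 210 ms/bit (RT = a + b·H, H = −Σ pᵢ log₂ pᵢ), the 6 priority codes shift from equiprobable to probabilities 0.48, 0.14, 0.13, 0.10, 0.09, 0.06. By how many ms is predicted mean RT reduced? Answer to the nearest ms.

86 ms

The RT saving is b·ΔH. Equiprobable H₀ = log₂(6) = 2.5850 bits; with the given probabilities H = 2.1764 bits.
b·(H₀ − H) = 210 × (2.5850 − 2.1764) = 85.80 ms.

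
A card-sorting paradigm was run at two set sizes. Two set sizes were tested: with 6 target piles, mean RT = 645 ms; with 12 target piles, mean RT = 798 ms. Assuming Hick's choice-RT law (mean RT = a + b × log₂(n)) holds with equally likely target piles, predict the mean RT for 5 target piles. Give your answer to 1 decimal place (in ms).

604.8 ms

With log₂ n on the abscissa the relation is linear; from the two conditions:
  b = (798 − 645) / (log₂ 12 − log₂ 6) = 153 / (3.5850 − 2.5850) = 153.000 ms/bit
  a = 645 − 153.000 × 2.5850 = 249.501 ms
Then RT(5) = 249.501 + 153.000 × log₂ 5 = 249.501 + 153.000 × 2.3219 ≈ 604.756 ms.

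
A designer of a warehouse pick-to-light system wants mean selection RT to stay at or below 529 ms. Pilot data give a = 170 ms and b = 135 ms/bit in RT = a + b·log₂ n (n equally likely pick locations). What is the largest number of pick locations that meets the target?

6

135·log₂ n ≤ 529 − 170 = 359, giving log₂ n ≤ 2.6593 and n ≤ 6.317. The largest whole number is 6.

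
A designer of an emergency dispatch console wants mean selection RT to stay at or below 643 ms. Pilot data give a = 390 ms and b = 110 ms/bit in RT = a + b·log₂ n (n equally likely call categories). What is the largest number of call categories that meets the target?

Information budget: (643 − 390)/110 = 2.3000 bits, so n ≤ 2^2.3000 = 4.925 → at most 4.

4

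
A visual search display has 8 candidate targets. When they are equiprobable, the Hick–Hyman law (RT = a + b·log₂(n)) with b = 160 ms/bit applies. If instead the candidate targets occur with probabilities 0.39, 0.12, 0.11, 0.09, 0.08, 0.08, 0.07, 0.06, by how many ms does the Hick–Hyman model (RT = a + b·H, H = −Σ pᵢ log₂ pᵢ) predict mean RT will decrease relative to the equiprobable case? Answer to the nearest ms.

55 ms

The RT saving is b·ΔH. Equiprobable H₀ = log₂(8) = 3.0000 bits; with the given probabilities H = 2.6549 bits.
b·(H₀ − H) = 160 × (3.0000 − 2.6549) = 55.21 ms.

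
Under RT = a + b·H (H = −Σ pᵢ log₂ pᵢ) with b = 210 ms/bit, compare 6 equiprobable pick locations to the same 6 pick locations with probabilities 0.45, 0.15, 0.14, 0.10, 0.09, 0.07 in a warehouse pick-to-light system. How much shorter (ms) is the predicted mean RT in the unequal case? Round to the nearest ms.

Equiprobable entropy H₀ = log₂ 6 = 2.5850 bits.
Skewed entropy H = −Σ pᵢ log₂ pᵢ = 2.2395 bits.
ΔRT = b·(H₀ − H) = 210 × 0.3455 = 72.56 ms.

73 ms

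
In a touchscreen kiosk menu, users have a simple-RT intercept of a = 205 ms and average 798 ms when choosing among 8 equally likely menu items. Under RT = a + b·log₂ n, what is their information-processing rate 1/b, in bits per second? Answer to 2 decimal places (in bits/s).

Choice component = 798 − 205 = 593 ms over log₂(8) = 3 bits.
b = 593 / 3 = 197.667 ms/bit, so 1/b = 5.059 bits/s.

5.06 bits/s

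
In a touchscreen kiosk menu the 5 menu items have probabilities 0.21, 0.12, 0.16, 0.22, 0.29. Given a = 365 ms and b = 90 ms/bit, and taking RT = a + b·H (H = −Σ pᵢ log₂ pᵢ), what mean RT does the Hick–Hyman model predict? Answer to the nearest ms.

569 ms

H = 0.21·log₂(1/0.21) + 0.12·log₂(1/0.12) + 0.16·log₂(1/0.16) + 0.22·log₂(1/0.22) + 0.29·log₂(1/0.29) = 2.2614 bits.
RT = 365 + 90 × 2.2614 = 568.52 ms.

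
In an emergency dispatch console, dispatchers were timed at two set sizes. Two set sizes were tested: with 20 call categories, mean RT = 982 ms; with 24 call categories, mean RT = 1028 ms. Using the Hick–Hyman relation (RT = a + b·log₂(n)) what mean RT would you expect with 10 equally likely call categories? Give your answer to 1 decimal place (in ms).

Solve the two-equation system in a and b:
  b = (1028 − 982) / (log₂ 24 − log₂ 20) = 46 / (4.5850 − 4.3219) = 174.882 ms/bit
  a = 982 − 174.882 × 4.3219 = 226.172 ms
Then RT(10) = 226.172 + 174.882 × log₂ 10 = 226.172 + 174.882 × 3.3219 ≈ 807.118 ms.

807.1 ms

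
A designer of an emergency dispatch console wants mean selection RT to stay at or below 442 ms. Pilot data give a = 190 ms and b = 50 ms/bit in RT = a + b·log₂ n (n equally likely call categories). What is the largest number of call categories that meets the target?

32

50·log₂ n ≤ 442 − 190 = 252, giving log₂ n ≤ 5.0400 and n ≤ 32.900. The largest whole number is 32.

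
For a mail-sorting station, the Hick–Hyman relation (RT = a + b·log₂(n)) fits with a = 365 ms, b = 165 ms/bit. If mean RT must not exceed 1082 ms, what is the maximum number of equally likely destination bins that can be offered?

Set 365 + 165·log₂ n ≤ 1082 → log₂ n ≤ (1082 − 365)/165 = 4.3455.
So n ≤ 2^4.3455 = 20.329; the largest integer n is 20.

20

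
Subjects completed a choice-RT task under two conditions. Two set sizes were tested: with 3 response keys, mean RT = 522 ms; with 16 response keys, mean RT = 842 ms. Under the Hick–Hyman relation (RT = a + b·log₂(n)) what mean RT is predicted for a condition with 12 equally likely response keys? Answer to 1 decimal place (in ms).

787.0 ms

Fit slope and intercept:
  b = (842 − 522) / (log₂ 16 − log₂ 3) = 320 / (4 − 1.5850) = 132.503 ms/bit
  a = 522 − 132.503 × 1.5850 = 311.988 ms
Then RT(12) = 311.988 + 132.503 × log₂ 12 = 311.988 + 132.503 × 3.5850 ≈ 787.006 ms.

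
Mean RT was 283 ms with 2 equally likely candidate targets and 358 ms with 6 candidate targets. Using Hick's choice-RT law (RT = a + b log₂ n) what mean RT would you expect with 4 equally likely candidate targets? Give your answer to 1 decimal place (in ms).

330.3 ms

With log₂ n on the abscissa the relation is linear; from the two conditions:
  b = (358 − 283) / (log₂ 6 − log₂ 2) = 75 / (2.5850 − 1) = 47.320 ms/bit
  a = 283 − 47.320 × 1 = 235.680 ms
Then RT(4) = 235.680 + 47.320 × log₂ 4 = 235.680 + 47.320 × 2 ≈ 330.320 ms.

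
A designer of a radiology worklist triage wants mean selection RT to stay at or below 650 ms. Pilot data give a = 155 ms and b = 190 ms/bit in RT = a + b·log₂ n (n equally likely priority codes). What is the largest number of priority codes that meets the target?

6

Information budget: (650 − 155)/190 = 2.6053 bits, so n ≤ 2^2.6053 = 6.085 → at most 6.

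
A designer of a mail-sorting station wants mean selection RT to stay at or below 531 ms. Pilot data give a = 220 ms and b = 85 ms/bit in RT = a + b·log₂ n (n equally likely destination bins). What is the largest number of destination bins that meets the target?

Set 220 + 85·log₂ n ≤ 531 → log₂ n ≤ (531 − 220)/85 = 3.6588.
So n ≤ 2^3.6588 = 12.630; the largest integer n is 12.

12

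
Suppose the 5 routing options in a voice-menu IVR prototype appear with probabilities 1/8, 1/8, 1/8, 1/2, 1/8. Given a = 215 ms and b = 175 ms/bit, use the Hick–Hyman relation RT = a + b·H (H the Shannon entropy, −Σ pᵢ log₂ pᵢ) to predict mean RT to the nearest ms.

565 ms

H = −Σ pᵢ log₂ pᵢ = 0.125·3 + 0.125·3 + 0.125·3 + 0.5·1 + 0.125·3 = 2.000 bits.
RT = 215 + 175 × 2.000 = 565.00 ms.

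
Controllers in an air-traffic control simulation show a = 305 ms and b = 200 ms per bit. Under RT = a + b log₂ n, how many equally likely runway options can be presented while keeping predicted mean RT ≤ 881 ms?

7

200·log₂ n ≤ 881 − 305 = 576, giving log₂ n ≤ 2.8800 and n ≤ 7.362. The largest whole number is 7.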